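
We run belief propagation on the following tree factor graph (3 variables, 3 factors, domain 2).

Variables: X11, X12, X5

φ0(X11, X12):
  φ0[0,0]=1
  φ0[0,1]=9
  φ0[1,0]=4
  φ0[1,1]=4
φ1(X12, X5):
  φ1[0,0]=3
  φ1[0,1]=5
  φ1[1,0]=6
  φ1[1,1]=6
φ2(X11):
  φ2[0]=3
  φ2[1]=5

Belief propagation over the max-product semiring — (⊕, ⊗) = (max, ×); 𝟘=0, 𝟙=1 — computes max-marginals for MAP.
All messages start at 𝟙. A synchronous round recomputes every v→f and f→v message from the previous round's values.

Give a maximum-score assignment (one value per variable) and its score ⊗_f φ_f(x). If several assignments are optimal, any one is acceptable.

init: all messages = 𝟙 over 2 values
r1 m[φ0→X11] = [9, 4]
r1 m[φ0→X12] = [4, 9]
r1 m[φ1→X12] = [5, 6]
r1 m[φ1→X5] = [6, 6]
r1 m[φ2→X11] = [3, 5]
r1 m[X11→φ0] = [1, 1]
r1 m[X11→φ2] = [1, 1]
r1 m[X12→φ0] = [1, 1]
r1 m[X12→φ1] = [1, 1]
r1 m[X5→φ1] = [1, 1]
r2 m[φ0→X11] = [9, 4]
r2 m[φ0→X12] = [4, 9]
r2 m[φ1→X12] = [5, 6]
r2 m[φ1→X5] = [6, 6]
r2 m[φ2→X11] = [3, 5]
r2 m[X11→φ0] = [3, 5]
r2 m[X11→φ2] = [9, 4]
r2 m[X12→φ0] = [5, 6]
r2 m[X12→φ1] = [4, 9]
r2 m[X5→φ1] = [1, 1]
r3 m[φ0→X11] = [54, 24]
r3 m[φ0→X12] = [20, 27]
r3 m[φ1→X12] = [5, 6]
r3 m[φ1→X5] = [54, 54]
r3 m[φ2→X11] = [3, 5]
r3 m[X11→φ0] = [3, 5]
r3 m[X11→φ2] = [9, 4]
r3 m[X12→φ0] = [5, 6]
r3 m[X12→φ1] = [4, 9]
r3 m[X5→φ1] = [1, 1]
r4 m[φ0→X11] = [54, 24]
r4 m[φ0→X12] = [20, 27]
r4 m[φ1→X12] = [5, 6]
r4 m[φ1→X5] = [54, 54]
r4 m[φ2→X11] = [3, 5]
r4 m[X11→φ0] = [3, 5]
r4 m[X11→φ2] = [54, 24]
r4 m[X12→φ0] = [5, 6]
r4 m[X12→φ1] = [20, 27]
r4 m[X5→φ1] = [1, 1]
r5 m[φ0→X11] = [54, 24]
r5 m[φ0→X12] = [20, 27]
r5 m[φ1→X12] = [5, 6]
r5 m[φ1→X5] = [162, 162]
r5 m[φ2→X11] = [3, 5]
r5 m[X11→φ0] = [3, 5]
r5 m[X11→φ2] = [54, 24]
r5 m[X12→φ0] = [5, 6]
r5 m[X12→φ1] = [20, 27]
r5 m[X5→φ1] = [1, 1]
r6 m[φ0→X11] = [54, 24]
r6 m[φ0→X12] = [20, 27]
r6 m[φ1→X12] = [5, 6]
r6 m[φ1→X5] = [162, 162]
r6 m[φ2→X11] = [3, 5]
r6 m[X11→φ0] = [3, 5]
r6 m[X11→φ2] = [54, 24]
r6 m[X12→φ0] = [5, 6]
r6 m[X12→φ1] = [20, 27]
r6 m[X5→φ1] = [1, 1]
fixed point reached at round 6
traceback from X11: (X11=0, X12=1, X5=0), score=162

assignment: (X11=0, X12=1, X5=0); score = 162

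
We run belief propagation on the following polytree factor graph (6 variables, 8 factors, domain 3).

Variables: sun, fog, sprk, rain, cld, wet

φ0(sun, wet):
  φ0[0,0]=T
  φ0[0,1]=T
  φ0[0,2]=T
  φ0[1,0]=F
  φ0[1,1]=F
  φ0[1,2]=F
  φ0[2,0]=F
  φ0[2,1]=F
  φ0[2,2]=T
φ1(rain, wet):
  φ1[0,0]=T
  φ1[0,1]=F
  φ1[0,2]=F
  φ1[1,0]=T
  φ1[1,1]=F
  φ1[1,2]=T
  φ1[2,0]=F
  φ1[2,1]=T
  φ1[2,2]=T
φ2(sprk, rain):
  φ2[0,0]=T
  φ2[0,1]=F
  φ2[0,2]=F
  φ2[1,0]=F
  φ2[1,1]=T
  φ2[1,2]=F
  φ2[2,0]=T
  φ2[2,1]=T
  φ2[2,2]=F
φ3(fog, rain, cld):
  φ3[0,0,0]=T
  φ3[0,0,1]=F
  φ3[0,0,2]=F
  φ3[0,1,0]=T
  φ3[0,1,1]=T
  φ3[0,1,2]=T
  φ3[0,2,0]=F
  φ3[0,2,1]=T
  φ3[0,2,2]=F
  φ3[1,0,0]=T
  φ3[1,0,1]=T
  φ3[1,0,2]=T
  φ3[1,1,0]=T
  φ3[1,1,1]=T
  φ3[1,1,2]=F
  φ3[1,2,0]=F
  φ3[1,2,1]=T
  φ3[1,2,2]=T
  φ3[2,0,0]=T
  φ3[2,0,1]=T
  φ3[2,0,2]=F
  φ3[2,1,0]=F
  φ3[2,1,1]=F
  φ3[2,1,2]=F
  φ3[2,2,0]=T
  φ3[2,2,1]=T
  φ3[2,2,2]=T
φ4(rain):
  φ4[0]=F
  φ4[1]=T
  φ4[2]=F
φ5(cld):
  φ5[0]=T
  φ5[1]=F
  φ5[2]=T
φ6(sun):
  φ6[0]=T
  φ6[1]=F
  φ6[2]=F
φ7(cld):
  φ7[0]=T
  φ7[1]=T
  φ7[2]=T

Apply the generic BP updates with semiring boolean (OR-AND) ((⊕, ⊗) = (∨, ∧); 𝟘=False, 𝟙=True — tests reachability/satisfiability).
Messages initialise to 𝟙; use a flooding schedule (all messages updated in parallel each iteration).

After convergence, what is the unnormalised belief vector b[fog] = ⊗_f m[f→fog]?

init: all messages = 𝟙 over 3 values
r1 m[φ0→sun] = [T, F, T]
r1 m[φ0→wet] = [T, T, T]
r1 m[φ1→rain] = [T, T, T]
r1 m[φ1→wet] = [T, T, T]
r1 m[φ2→sprk] = [T, T, T]
r1 m[φ2→rain] = [T, T, F]
r1 m[φ3→fog] = [T, T, T]
r1 m[φ3→rain] = [T, T, T]
r1 m[φ3→cld] = [T, T, T]
r1 m[φ4→rain] = [F, T, F]
r1 m[φ5→cld] = [T, F, T]
r1 m[φ6→sun] = [T, F, F]
r1 m[φ7→cld] = [T, T, T]
r1 m[sun→φ0] = [T, T, T]
r1 m[sun→φ6] = [T, T, T]
r1 m[fog→φ3] = [T, T, T]
r1 m[sprk→φ2] = [T, T, T]
r1 m[rain→φ1] = [T, T, T]
r1 m[rain→φ2] = [T, T, T]
r1 m[rain→φ3] = [T, T, T]
r1 m[rain→φ4] = [T, T, T]
r1 m[cld→φ3] = [T, T, T]
r1 m[cld→φ5] = [T, T, T]
r1 m[cld→φ7] = [T, T, T]
r1 m[wet→φ0] = [T, T, T]
r1 m[wet→φ1] = [T, T, T]
r2 m[φ0→sun] = [T, F, T]
r2 m[φ0→wet] = [T, T, T]
r2 m[φ1→rain] = [T, T, T]
r2 m[φ1→wet] = [T, T, T]
r2 m[φ2→sprk] = [T, T, T]
r2 m[φ2→rain] = [T, T, F]
r2 m[φ3→fog] = [T, T, T]
r2 m[φ3→rain] = [T, T, T]
r2 m[φ3→cld] = [T, T, T]
r2 m[φ4→rain] = [F, T, F]
r2 m[φ5→cld] = [T, F, T]
r2 m[φ6→sun] = [T, F, F]
r2 m[φ7→cld] = [T, T, T]
r2 m[sun→φ0] = [T, F, F]
r2 m[sun→φ6] = [T, F, T]
r2 m[fog→φ3] = [T, T, T]
r2 m[sprk→φ2] = [T, T, T]
r2 m[rain→φ1] = [F, T, F]
r2 m[rain→φ2] = [F, T, F]
r2 m[rain→φ3] = [F, T, F]
r2 m[rain→φ4] = [T, T, F]
r2 m[cld→φ3] = [T, F, T]
r2 m[cld→φ5] = [T, T, T]
r2 m[cld→φ7] = [T, F, T]
r2 m[wet→φ0] = [T, T, T]
r2 m[wet→φ1] = [T, T, T]
r3 m[φ0→sun] = [T, F, T]
r3 m[φ0→wet] = [T, T, T]
r3 m[φ1→rain] = [T, T, T]
r3 m[φ1→wet] = [T, F, T]
r3 m[φ2→sprk] = [F, T, T]
r3 m[φ2→rain] = [T, T, F]
r3 m[φ3→fog] = [T, T, F]
r3 m[φ3→rain] = [T, T, T]
r3 m[φ3→cld] = [T, T, T]
r3 m[φ4→rain] = [F, T, F]
r3 m[φ5→cld] = [T, F, T]
r3 m[φ6→sun] = [T, F, F]
r3 m[φ7→cld] = [T, T, T]
r3 m[sun→φ0] = [T, F, F]
r3 m[sun→φ6] = [T, F, T]
r3 m[fog→φ3] = [T, T, T]
r3 m[sprk→φ2] = [T, T, T]
r3 m[rain→φ1] = [F, T, F]
r3 m[rain→φ2] = [F, T, F]
r3 m[rain→φ3] = [F, T, F]
r3 m[rain→φ4] = [T, T, F]
r3 m[cld→φ3] = [T, F, T]
r3 m[cld→φ5] = [T, T, T]
r3 m[cld→φ7] = [T, F, T]
r3 m[wet→φ0] = [T, T, T]
r3 m[wet→φ1] = [T, T, T]
r4 m[φ0→sun] = [T, F, T]
r4 m[φ0→wet] = [T, T, T]
r4 m[φ1→rain] = [T, T, T]
r4 m[φ1→wet] = [T, F, T]
r4 m[φ2→sprk] = [F, T, T]
r4 m[φ2→rain] = [T, T, F]
r4 m[φ3→fog] = [T, T, F]
r4 m[φ3→rain] = [T, T, T]
r4 m[φ3→cld] = [T, T, T]
r4 m[φ4→rain] = [F, T, F]
r4 m[φ5→cld] = [T, F, T]
r4 m[φ6→sun] = [T, F, F]
r4 m[φ7→cld] = [T, T, T]
r4 m[sun→φ0] = [T, F, F]
r4 m[sun→φ6] = [T, F, T]
r4 m[fog→φ3] = [T, T, T]
r4 m[sprk→φ2] = [T, T, T]
r4 m[rain→φ1] = [F, T, F]
r4 m[rain→φ2] = [F, T, F]
r4 m[rain→φ3] = [F, T, F]
r4 m[rain→φ4] = [T, T, F]
r4 m[cld→φ3] = [T, F, T]
r4 m[cld→φ5] = [T, T, T]
r4 m[cld→φ7] = [T, F, T]
r4 m[wet→φ0] = [T, F, T]
r4 m[wet→φ1] = [T, T, T]
r5 m[φ0→sun] = [T, F, T]
r5 m[φ0→wet] = [T, T, T]
r5 m[φ1→rain] = [T, T, T]
r5 m[φ1→wet] = [T, F, T]
r5 m[φ2→sprk] = [F, T, T]
r5 m[φ2→rain] = [T, T, F]
r5 m[φ3→fog] = [T, T, F]
r5 m[φ3→rain] = [T, T, T]
r5 m[φ3→cld] = [T, T, T]
r5 m[φ4→rain] = [F, T, F]
r5 m[φ5→cld] = [T, F, T]
r5 m[φ6→sun] = [T, F, F]
r5 m[φ7→cld] = [T, T, T]
r5 m[sun→φ0] = [T, F, F]
r5 m[sun→φ6] = [T, F, T]
r5 m[fog→φ3] = [T, T, T]
r5 m[sprk→φ2] = [T, T, T]
r5 m[rain→φ1] = [F, T, F]
r5 m[rain→φ2] = [F, T, F]
r5 m[rain→φ3] = [F, T, F]
r5 m[rain→φ4] = [T, T, F]
r5 m[cld→φ3] = [T, F, T]
r5 m[cld→φ5] = [T, T, T]
r5 m[cld→φ7] = [T, F, T]
r5 m[wet→φ0] = [T, F, T]
r5 m[wet→φ1] = [T, T, T]
fixed point reached at round 5
b[fog] = ⊗ incoming = [T, T, F]

b[fog] = [T, T, F]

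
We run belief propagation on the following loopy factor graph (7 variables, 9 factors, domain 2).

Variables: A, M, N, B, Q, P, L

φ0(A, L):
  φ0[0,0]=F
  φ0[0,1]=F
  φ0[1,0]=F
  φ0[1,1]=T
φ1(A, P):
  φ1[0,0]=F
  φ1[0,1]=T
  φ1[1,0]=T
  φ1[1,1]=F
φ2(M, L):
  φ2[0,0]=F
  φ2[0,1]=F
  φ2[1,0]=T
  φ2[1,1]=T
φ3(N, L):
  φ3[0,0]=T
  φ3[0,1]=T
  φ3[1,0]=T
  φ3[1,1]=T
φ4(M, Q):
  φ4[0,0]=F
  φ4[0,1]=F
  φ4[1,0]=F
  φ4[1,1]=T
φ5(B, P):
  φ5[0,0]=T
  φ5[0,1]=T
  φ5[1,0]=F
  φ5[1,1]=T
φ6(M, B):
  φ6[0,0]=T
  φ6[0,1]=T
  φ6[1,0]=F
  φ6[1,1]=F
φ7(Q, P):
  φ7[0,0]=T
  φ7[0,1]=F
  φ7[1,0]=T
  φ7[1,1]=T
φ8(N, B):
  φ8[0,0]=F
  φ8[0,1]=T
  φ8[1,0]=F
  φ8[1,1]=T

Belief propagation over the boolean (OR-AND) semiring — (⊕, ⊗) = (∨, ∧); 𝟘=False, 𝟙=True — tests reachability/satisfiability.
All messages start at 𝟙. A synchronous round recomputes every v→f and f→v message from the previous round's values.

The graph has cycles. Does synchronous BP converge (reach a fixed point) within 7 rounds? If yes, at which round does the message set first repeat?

init: all messages = 𝟙 over 2 values
r1 m[φ0→A] = [F, T]
r1 m[φ0→L] = [F, T]
r1 m[φ1→A] = [T, T]
r1 m[φ1→P] = [T, T]
r1 m[φ2→M] = [F, T]
r1 m[φ2→L] = [T, T]
r1 m[φ3→N] = [T, T]
r1 m[φ3→L] = [T, T]
r1 m[φ4→M] = [F, T]
r1 m[φ4→Q] = [F, T]
r1 m[φ5→B] = [T, T]
r1 m[φ5→P] = [T, T]
r1 m[φ6→M] = [T, F]
r1 m[φ6→B] = [T, T]
r1 m[φ7→Q] = [T, T]
r1 m[φ7→P] = [T, T]
r1 m[φ8→N] = [T, T]
r1 m[φ8→B] = [F, T]
r1 m[A→φ0] = [T, T]
r1 m[A→φ1] = [T, T]
r1 m[M→φ2] = [T, T]
r1 m[M→φ4] = [T, T]
r1 m[M→φ6] = [T, T]
r1 m[N→φ3] = [T, T]
r1 m[N→φ8] = [T, T]
r1 m[B→φ5] = [T, T]
r1 m[B→φ6] = [T, T]
r1 m[B→φ8] = [T, T]
r1 m[Q→φ4] = [T, T]
r1 m[Q→φ7] = [T, T]
r1 m[P→φ1] = [T, T]
r1 m[P→φ5] = [T, T]
r1 m[P→φ7] = [T, T]
r1 m[L→φ0] = [T, T]
r1 m[L→φ2] = [T, T]
r1 m[L→φ3] = [T, T]
r2 m[φ0→A] = [F, T]
r2 m[φ0→L] = [F, T]
r2 m[φ1→A] = [T, T]
r2 m[φ1→P] = [T, T]
r2 m[φ2→M] = [F, T]
r2 m[φ2→L] = [T, T]
r2 m[φ3→N] = [T, T]
r2 m[φ3→L] = [T, T]
r2 m[φ4→M] = [F, T]
r2 m[φ4→Q] = [F, T]
r2 m[φ5→B] = [T, T]
r2 m[φ5→P] = [T, T]
r2 m[φ6→M] = [T, F]
r2 m[φ6→B] = [T, T]
r2 m[φ7→Q] = [T, T]
r2 m[φ7→P] = [T, T]
r2 m[φ8→N] = [T, T]
r2 m[φ8→B] = [F, T]
r2 m[A→φ0] = [T, T]
r2 m[A→φ1] = [F, T]
r2 m[M→φ2] = [F, F]
r2 m[M→φ4] = [F, F]
r2 m[M→φ6] = [F, T]
r2 m[N→φ3] = [T, T]
r2 m[N→φ8] = [T, T]
r2 m[B→φ5] = [F, T]
r2 m[B→φ6] = [F, T]
r2 m[B→φ8] = [T, T]
r2 m[Q→φ4] = [T, T]
r2 m[Q→φ7] = [F, T]
r2 m[P→φ1] = [T, T]
r2 m[P→φ5] = [T, T]
r2 m[P→φ7] = [T, T]
r2 m[L→φ0] = [T, T]
r2 m[L→φ2] = [F, T]
r2 m[L→φ3] = [F, T]
r3 m[φ0→A] = [F, T]
r3 m[φ0→L] = [F, T]
r3 m[φ1→A] = [T, T]
r3 m[φ1→P] = [T, F]
r3 m[φ2→M] = [F, T]
r3 m[φ2→L] = [F, F]
r3 m[φ3→N] = [T, T]
r3 m[φ3→L] = [T, T]
r3 m[φ4→M] = [F, T]
r3 m[φ4→Q] = [F, F]
r3 m[φ5→B] = [T, T]
r3 m[φ5→P] = [F, T]
r3 m[φ6→M] = [T, F]
r3 m[φ6→B] = [F, F]
r3 m[φ7→Q] = [T, T]
r3 m[φ7→P] = [T, T]
r3 m[φ8→N] = [T, T]
r3 m[φ8→B] = [F, T]
r3 m[A→φ0] = [T, T]
r3 m[A→φ1] = [F, T]
r3 m[M→φ2] = [F, F]
r3 m[M→φ4] = [F, F]
r3 m[M→φ6] = [F, T]
r3 m[N→φ3] = [T, T]
r3 m[N→φ8] = [T, T]
r3 m[B→φ5] = [F, T]
r3 m[B→φ6] = [F, T]
r3 m[B→φ8] = [T, T]
r3 m[Q→φ4] = [T, T]
r3 m[Q→φ7] = [F, T]
r3 m[P→φ1] = [T, T]
r3 m[P→φ5] = [T, T]
r3 m[P→φ7] = [T, T]
r3 m[L→φ0] = [T, T]
r3 m[L→φ2] = [F, T]
r3 m[L→φ3] = [F, T]
r4 m[φ0→A] = [F, T]
r4 m[φ0→L] = [F, T]
r4 m[φ1→A] = [T, T]
r4 m[φ1→P] = [T, F]
r4 m[φ2→M] = [F, T]
r4 m[φ2→L] = [F, F]
r4 m[φ3→N] = [T, T]
r4 m[φ3→L] = [T, T]
r4 m[φ4→M] = [F, T]
r4 m[φ4→Q] = [F, F]
r4 m[φ5→B] = [T, T]
r4 m[φ5→P] = [F, T]
r4 m[φ6→M] = [T, F]
r4 m[φ6→B] = [F, F]
r4 m[φ7→Q] = [T, T]
r4 m[φ7→P] = [T, T]
r4 m[φ8→N] = [T, T]
r4 m[φ8→B] = [F, T]
r4 m[A→φ0] = [T, T]
r4 m[A→φ1] = [F, T]
r4 m[M→φ2] = [F, F]
r4 m[M→φ4] = [F, F]
r4 m[M→φ6] = [F, T]
r4 m[N→φ3] = [T, T]
r4 m[N→φ8] = [T, T]
r4 m[B→φ5] = [F, F]
r4 m[B→φ6] = [F, T]
r4 m[B→φ8] = [F, F]
r4 m[Q→φ4] = [T, T]
r4 m[Q→φ7] = [F, F]
r4 m[P→φ1] = [F, T]
r4 m[P→φ5] = [T, F]
r4 m[P→φ7] = [F, F]
r4 m[L→φ0] = [F, F]
r4 m[L→φ2] = [F, T]
r4 m[L→φ3] = [F, F]
r5 m[φ0→A] = [F, F]
r5 m[φ0→L] = [F, T]
r5 m[φ1→A] = [T, F]
r5 m[φ1→P] = [T, F]
r5 m[φ2→M] = [F, T]
r5 m[φ2→L] = [F, F]
r5 m[φ3→N] = [F, F]
r5 m[φ3→L] = [T, T]
r5 m[φ4→M] = [F, T]
r5 m[φ4→Q] = [F, F]
r5 m[φ5→B] = [T, F]
r5 m[φ5→P] = [F, F]
r5 m[φ6→M] = [T, F]
r5 m[φ6→B] = [F, F]
r5 m[φ7→Q] = [F, F]
r5 m[φ7→P] = [F, F]
r5 m[φ8→N] = [F, F]
r5 m[φ8→B] = [F, T]
r5 m[A→φ0] = [T, T]
r5 m[A→φ1] = [F, T]
r5 m[M→φ2] = [F, F]
r5 m[M→φ4] = [F, F]
r5 m[M→φ6] = [F, T]
r5 m[N→φ3] = [T, T]
r5 m[N→φ8] = [T, T]
r5 m[B→φ5] = [F, F]
r5 m[B→φ6] = [F, T]
r5 m[B→φ8] = [F, F]
r5 m[Q→φ4] = [T, T]
r5 m[Q→φ7] = [F, F]
r5 m[P→φ1] = [F, T]
r5 m[P→φ5] = [T, F]
r5 m[P→φ7] = [F, F]
r5 m[L→φ0] = [F, F]
r5 m[L→φ2] = [F, T]
r5 m[L→φ3] = [F, F]
r6 m[φ0→A] = [F, F]
r6 m[φ0→L] = [F, T]
r6 m[φ1→A] = [T, F]
r6 m[φ1→P] = [T, F]
r6 m[φ2→M] = [F, T]
r6 m[φ2→L] = [F, F]
r6 m[φ3→N] = [F, F]
r6 m[φ3→L] = [T, T]
r6 m[φ4→M] = [F, T]
r6 m[φ4→Q] = [F, F]
r6 m[φ5→B] = [T, F]
r6 m[φ5→P] = [F, F]
r6 m[φ6→M] = [T, F]
r6 m[φ6→B] = [F, F]
r6 m[φ7→Q] = [F, F]
r6 m[φ7→P] = [F, F]
r6 m[φ8→N] = [F, F]
r6 m[φ8→B] = [F, T]
r6 m[A→φ0] = [T, F]
r6 m[A→φ1] = [F, F]
r6 m[M→φ2] = [F, F]
r6 m[M→φ4] = [F, F]
r6 m[M→φ6] = [F, T]
r6 m[N→φ3] = [F, F]
r6 m[N→φ8] = [F, F]
r6 m[B→φ5] = [F, F]
r6 m[B→φ6] = [F, F]
r6 m[B→φ8] = [F, F]
r6 m[Q→φ4] = [F, F]
r6 m[Q→φ7] = [F, F]
r6 m[P→φ1] = [F, F]
r6 m[P→φ5] = [F, F]
r6 m[P→φ7] = [F, F]
r6 m[L→φ0] = [F, F]
r6 m[L→φ2] = [F, T]
r6 m[L→φ3] = [F, F]
r7 m[φ0→A] = [F, F]
r7 m[φ0→L] = [F, F]
r7 m[φ1→A] = [F, F]
r7 m[φ1→P] = [F, F]
r7 m[φ2→M] = [F, T]
r7 m[φ2→L] = [F, F]
r7 m[φ3→N] = [F, F]
r7 m[φ3→L] = [F, F]
r7 m[φ4→M] = [F, F]
r7 m[φ4→Q] = [F, F]
r7 m[φ5→B] = [F, F]
r7 m[φ5→P] = [F, F]
r7 m[φ6→M] = [F, F]
r7 m[φ6→B] = [F, F]
r7 m[φ7→Q] = [F, F]
r7 m[φ7→P] = [F, F]
r7 m[φ8→N] = [F, F]
r7 m[φ8→B] = [F, F]
r7 m[A→φ0] = [T, F]
r7 m[A→φ1] = [F, F]
r7 m[M→φ2] = [F, F]
r7 m[M→φ4] = [F, F]
r7 m[M→φ6] = [F, T]
r7 m[N→φ3] = [F, F]
r7 m[N→φ8] = [F, F]
r7 m[B→φ5] = [F, F]
r7 m[B→φ6] = [F, F]
r7 m[B→φ8] = [F, F]
r7 m[Q→φ4] = [F, F]
r7 m[Q→φ7] = [F, F]
r7 m[P→φ1] = [F, F]
r7 m[P→φ5] = [F, F]
r7 m[P→φ7] = [F, F]
r7 m[L→φ0] = [F, F]
r7 m[L→φ2] = [F, T]
r7 m[L→φ3] = [F, F]
no fixed point within 7 rounds

NOT CONVERGED within 7 rounds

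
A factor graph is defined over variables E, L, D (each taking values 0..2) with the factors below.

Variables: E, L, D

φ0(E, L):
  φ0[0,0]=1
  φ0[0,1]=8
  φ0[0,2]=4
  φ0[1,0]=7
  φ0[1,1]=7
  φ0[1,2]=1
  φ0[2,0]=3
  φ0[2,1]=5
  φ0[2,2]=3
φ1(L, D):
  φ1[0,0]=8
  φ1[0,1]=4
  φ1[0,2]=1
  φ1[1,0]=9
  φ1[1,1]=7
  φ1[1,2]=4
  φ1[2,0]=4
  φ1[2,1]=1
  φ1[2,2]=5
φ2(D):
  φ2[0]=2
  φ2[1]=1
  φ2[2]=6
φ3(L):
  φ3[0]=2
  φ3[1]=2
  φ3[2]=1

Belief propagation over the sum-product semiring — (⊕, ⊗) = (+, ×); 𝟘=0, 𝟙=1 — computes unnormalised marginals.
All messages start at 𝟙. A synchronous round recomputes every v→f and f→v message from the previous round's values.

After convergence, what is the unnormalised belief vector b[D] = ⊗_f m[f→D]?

b[D] = [1136, 376, 1332]

init: all messages = 𝟙 over 3 values
r1 m[φ0→E] = [13, 15, 11]
r1 m[φ0→L] = [11, 20, 8]
r1 m[φ1→L] = [13, 20, 10]
r1 m[φ1→D] = [21, 12, 10]
r1 m[φ2→D] = [2, 1, 6]
r1 m[φ3→L] = [2, 2, 1]
r1 m[E→φ0] = [1, 1, 1]
r1 m[L→φ0] = [1, 1, 1]
r1 m[L→φ1] = [1, 1, 1]
r1 m[L→φ3] = [1, 1, 1]
r1 m[D→φ1] = [1, 1, 1]
r1 m[D→φ2] = [1, 1, 1]
r2 m[φ0→E] = [13, 15, 11]
r2 m[φ0→L] = [11, 20, 8]
r2 m[φ1→L] = [13, 20, 10]
r2 m[φ1→D] = [21, 12, 10]
r2 m[φ2→D] = [2, 1, 6]
r2 m[φ3→L] = [2, 2, 1]
r2 m[E→φ0] = [1, 1, 1]
r2 m[L→φ0] = [26, 40, 10]
r2 m[L→φ1] = [22, 40, 8]
r2 m[L→φ3] = [143, 400, 80]
r2 m[D→φ1] = [2, 1, 6]
r2 m[D→φ2] = [21, 12, 10]
r3 m[φ0→E] = [386, 472, 308]
r3 m[φ0→L] = [11, 20, 8]
r3 m[φ1→L] = [26, 49, 39]
r3 m[φ1→D] = [568, 376, 222]
r3 m[φ2→D] = [2, 1, 6]
r3 m[φ3→L] = [2, 2, 1]
r3 m[E→φ0] = [1, 1, 1]
r3 m[L→φ0] = [26, 40, 10]
r3 m[L→φ1] = [22, 40, 8]
r3 m[L→φ3] = [143, 400, 80]
r3 m[D→φ1] = [2, 1, 6]
r3 m[D→φ2] = [21, 12, 10]
r4 m[φ0→E] = [386, 472, 308]
r4 m[φ0→L] = [11, 20, 8]
r4 m[φ1→L] = [26, 49, 39]
r4 m[φ1→D] = [568, 376, 222]
r4 m[φ2→D] = [2, 1, 6]
r4 m[φ3→L] = [2, 2, 1]
r4 m[E→φ0] = [1, 1, 1]
r4 m[L→φ0] = [52, 98, 39]
r4 m[L→φ1] = [22, 40, 8]
r4 m[L→φ3] = [286, 980, 312]
r4 m[D→φ1] = [2, 1, 6]
r4 m[D→φ2] = [568, 376, 222]
r5 m[φ0→E] = [992, 1089, 763]
r5 m[φ0→L] = [11, 20, 8]
r5 m[φ1→L] = [26, 49, 39]
r5 m[φ1→D] = [568, 376, 222]
r5 m[φ2→D] = [2, 1, 6]
r5 m[φ3→L] = [2, 2, 1]
r5 m[E→φ0] = [1, 1, 1]
r5 m[L→φ0] = [52, 98, 39]
r5 m[L→φ1] = [22, 40, 8]
r5 m[L→φ3] = [286, 980, 312]
r5 m[D→φ1] = [2, 1, 6]
r5 m[D→φ2] = [568, 376, 222]
r6 m[φ0→E] = [992, 1089, 763]
r6 m[φ0→L] = [11, 20, 8]
r6 m[φ1→L] = [26, 49, 39]
r6 m[φ1→D] = [568, 376, 222]
r6 m[φ2→D] = [2, 1, 6]
r6 m[φ3→L] = [2, 2, 1]
r6 m[E→φ0] = [1, 1, 1]
r6 m[L→φ0] = [52, 98, 39]
r6 m[L→φ1] = [22, 40, 8]
r6 m[L→φ3] = [286, 980, 312]
r6 m[D→φ1] = [2, 1, 6]
r6 m[D→φ2] = [568, 376, 222]
fixed point reached at round 6
b[D] = ⊗ incoming = [1136, 376, 1332]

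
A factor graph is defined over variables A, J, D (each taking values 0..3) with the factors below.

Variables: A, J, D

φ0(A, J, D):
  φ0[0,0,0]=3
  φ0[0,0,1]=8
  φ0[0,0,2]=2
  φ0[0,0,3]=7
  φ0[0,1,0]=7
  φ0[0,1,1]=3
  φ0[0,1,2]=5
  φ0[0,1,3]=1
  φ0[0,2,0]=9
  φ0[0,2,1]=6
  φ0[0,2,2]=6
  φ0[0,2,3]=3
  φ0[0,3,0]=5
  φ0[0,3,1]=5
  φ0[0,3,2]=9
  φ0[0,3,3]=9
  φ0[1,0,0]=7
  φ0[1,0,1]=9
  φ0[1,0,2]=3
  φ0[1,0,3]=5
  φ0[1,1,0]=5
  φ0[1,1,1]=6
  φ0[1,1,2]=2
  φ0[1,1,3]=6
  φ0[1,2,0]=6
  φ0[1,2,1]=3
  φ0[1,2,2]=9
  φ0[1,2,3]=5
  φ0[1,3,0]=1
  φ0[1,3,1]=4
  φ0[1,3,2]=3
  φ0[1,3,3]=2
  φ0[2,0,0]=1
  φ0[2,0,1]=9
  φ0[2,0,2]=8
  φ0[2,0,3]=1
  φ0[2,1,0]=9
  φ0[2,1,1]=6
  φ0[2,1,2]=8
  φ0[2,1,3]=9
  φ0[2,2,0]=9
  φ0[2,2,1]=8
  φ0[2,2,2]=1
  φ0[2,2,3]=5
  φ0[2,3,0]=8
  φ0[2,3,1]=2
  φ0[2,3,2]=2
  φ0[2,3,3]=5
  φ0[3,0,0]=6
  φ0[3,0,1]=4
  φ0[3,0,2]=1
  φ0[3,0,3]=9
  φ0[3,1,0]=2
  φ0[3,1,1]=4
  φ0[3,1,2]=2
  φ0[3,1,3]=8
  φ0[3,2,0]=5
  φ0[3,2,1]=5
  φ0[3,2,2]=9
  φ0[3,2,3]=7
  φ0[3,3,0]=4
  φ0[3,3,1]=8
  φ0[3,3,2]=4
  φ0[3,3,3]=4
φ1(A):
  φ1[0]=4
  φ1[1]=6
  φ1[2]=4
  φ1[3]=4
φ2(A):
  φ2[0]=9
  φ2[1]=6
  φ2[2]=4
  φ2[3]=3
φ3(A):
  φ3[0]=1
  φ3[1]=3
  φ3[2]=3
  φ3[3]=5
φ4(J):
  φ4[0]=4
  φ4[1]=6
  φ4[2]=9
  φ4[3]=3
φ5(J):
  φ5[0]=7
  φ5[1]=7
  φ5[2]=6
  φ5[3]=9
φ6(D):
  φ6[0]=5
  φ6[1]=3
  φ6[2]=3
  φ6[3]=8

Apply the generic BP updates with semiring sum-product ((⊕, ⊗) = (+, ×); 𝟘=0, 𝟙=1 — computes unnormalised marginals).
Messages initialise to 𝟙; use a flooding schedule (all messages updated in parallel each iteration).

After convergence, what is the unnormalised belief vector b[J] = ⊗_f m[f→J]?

init: all messages = 𝟙 over 4 values
r1 m[φ0→A] = [88, 76, 91, 82]
r1 m[φ0→J] = [83, 83, 96, 75]
r1 m[φ0→D] = [87, 90, 74, 86]
r1 m[φ1→A] = [4, 6, 4, 4]
r1 m[φ2→A] = [9, 6, 4, 3]
r1 m[φ3→A] = [1, 3, 3, 5]
r1 m[φ4→J] = [4, 6, 9, 3]
r1 m[φ5→J] = [7, 7, 6, 9]
r1 m[φ6→D] = [5, 3, 3, 8]
r1 m[A→φ0] = [1, 1, 1, 1]
r1 m[A→φ1] = [1, 1, 1, 1]
r1 m[A→φ2] = [1, 1, 1, 1]
r1 m[A→φ3] = [1, 1, 1, 1]
r1 m[J→φ0] = [1, 1, 1, 1]
r1 m[J→φ4] = [1, 1, 1, 1]
r1 m[J→φ5] = [1, 1, 1, 1]
r1 m[D→φ0] = [1, 1, 1, 1]
r1 m[D→φ6] = [1, 1, 1, 1]
r2 m[φ0→A] = [88, 76, 91, 82]
r2 m[φ0→J] = [83, 83, 96, 75]
r2 m[φ0→D] = [87, 90, 74, 86]
r2 m[φ1→A] = [4, 6, 4, 4]
r2 m[φ2→A] = [9, 6, 4, 3]
r2 m[φ3→A] = [1, 3, 3, 5]
r2 m[φ4→J] = [4, 6, 9, 3]
r2 m[φ5→J] = [7, 7, 6, 9]
r2 m[φ6→D] = [5, 3, 3, 8]
r2 m[A→φ0] = [36, 108, 48, 60]
r2 m[A→φ1] = [792, 1368, 1092, 1230]
r2 m[A→φ2] = [352, 1368, 1092, 1640]
r2 m[A→φ3] = [3168, 2736, 1456, 984]
r2 m[J→φ0] = [28, 42, 54, 27]
r2 m[J→φ4] = [581, 581, 576, 675]
r2 m[J→φ5] = [332, 498, 864, 225]
r2 m[D→φ0] = [5, 3, 3, 8]
r2 m[D→φ6] = [87, 90, 74, 86]
r3 m[φ0→A] = [15065, 14040, 17002, 16158]
r3 m[φ0→J] = [25716, 26040, 27984, 19236]
r3 m[φ0→D] = [208704, 206196, 183792, 203844]
r3 m[φ1→A] = [4, 6, 4, 4]
r3 m[φ2→A] = [9, 6, 4, 3]
r3 m[φ3→A] = [1, 3, 3, 5]
r3 m[φ4→J] = [4, 6, 9, 3]
r3 m[φ5→J] = [7, 7, 6, 9]
r3 m[φ6→D] = [5, 3, 3, 8]
r3 m[A→φ0] = [36, 108, 48, 60]
r3 m[A→φ1] = [792, 1368, 1092, 1230]
r3 m[A→φ2] = [352, 1368, 1092, 1640]
r3 m[A→φ3] = [3168, 2736, 1456, 984]
r3 m[J→φ0] = [28, 42, 54, 27]
r3 m[J→φ4] = [581, 581, 576, 675]
r3 m[J→φ5] = [332, 498, 864, 225]
r3 m[D→φ0] = [5, 3, 3, 8]
r3 m[D→φ6] = [87, 90, 74, 86]
r4 m[φ0→A] = [15065, 14040, 17002, 16158]
r4 m[φ0→J] = [25716, 26040, 27984, 19236]
r4 m[φ0→D] = [208704, 206196, 183792, 203844]
r4 m[φ1→A] = [4, 6, 4, 4]
r4 m[φ2→A] = [9, 6, 4, 3]
r4 m[φ3→A] = [1, 3, 3, 5]
r4 m[φ4→J] = [4, 6, 9, 3]
r4 m[φ5→J] = [7, 7, 6, 9]
r4 m[φ6→D] = [5, 3, 3, 8]
r4 m[A→φ0] = [36, 108, 48, 60]
r4 m[A→φ1] = [135585, 252720, 204024, 242370]
r4 m[A→φ2] = [60260, 252720, 204024, 323160]
r4 m[A→φ3] = [542340, 505440, 272032, 193896]
r4 m[J→φ0] = [28, 42, 54, 27]
r4 m[J→φ4] = [180012, 182280, 167904, 173124]
r4 m[J→φ5] = [102864, 156240, 251856, 57708]
r4 m[D→φ0] = [5, 3, 3, 8]
r4 m[D→φ6] = [208704, 206196, 183792, 203844]
r5 m[φ0→A] = [15065, 14040, 17002, 16158]
r5 m[φ0→J] = [25716, 26040, 27984, 19236]
r5 m[φ0→D] = [208704, 206196, 183792, 203844]
r5 m[φ1→A] = [4, 6, 4, 4]
r5 m[φ2→A] = [9, 6, 4, 3]
r5 m[φ3→A] = [1, 3, 3, 5]
r5 m[φ4→J] = [4, 6, 9, 3]
r5 m[φ5→J] = [7, 7, 6, 9]
r5 m[φ6→D] = [5, 3, 3, 8]
r5 m[A→φ0] = [36, 108, 48, 60]
r5 m[A→φ1] = [135585, 252720, 204024, 242370]
r5 m[A→φ2] = [60260, 252720, 204024, 323160]
r5 m[A→φ3] = [542340, 505440, 272032, 193896]
r5 m[J→φ0] = [28, 42, 54, 27]
r5 m[J→φ4] = [180012, 182280, 167904, 173124]
r5 m[J→φ5] = [102864, 156240, 251856, 57708]
r5 m[D→φ0] = [5, 3, 3, 8]
r5 m[D→φ6] = [208704, 206196, 183792, 203844]
fixed point reached at round 5
b[J] = ⊗ incoming = [720048, 1093680, 1511136, 519372]

b[J] = [720048, 1093680, 1511136, 519372]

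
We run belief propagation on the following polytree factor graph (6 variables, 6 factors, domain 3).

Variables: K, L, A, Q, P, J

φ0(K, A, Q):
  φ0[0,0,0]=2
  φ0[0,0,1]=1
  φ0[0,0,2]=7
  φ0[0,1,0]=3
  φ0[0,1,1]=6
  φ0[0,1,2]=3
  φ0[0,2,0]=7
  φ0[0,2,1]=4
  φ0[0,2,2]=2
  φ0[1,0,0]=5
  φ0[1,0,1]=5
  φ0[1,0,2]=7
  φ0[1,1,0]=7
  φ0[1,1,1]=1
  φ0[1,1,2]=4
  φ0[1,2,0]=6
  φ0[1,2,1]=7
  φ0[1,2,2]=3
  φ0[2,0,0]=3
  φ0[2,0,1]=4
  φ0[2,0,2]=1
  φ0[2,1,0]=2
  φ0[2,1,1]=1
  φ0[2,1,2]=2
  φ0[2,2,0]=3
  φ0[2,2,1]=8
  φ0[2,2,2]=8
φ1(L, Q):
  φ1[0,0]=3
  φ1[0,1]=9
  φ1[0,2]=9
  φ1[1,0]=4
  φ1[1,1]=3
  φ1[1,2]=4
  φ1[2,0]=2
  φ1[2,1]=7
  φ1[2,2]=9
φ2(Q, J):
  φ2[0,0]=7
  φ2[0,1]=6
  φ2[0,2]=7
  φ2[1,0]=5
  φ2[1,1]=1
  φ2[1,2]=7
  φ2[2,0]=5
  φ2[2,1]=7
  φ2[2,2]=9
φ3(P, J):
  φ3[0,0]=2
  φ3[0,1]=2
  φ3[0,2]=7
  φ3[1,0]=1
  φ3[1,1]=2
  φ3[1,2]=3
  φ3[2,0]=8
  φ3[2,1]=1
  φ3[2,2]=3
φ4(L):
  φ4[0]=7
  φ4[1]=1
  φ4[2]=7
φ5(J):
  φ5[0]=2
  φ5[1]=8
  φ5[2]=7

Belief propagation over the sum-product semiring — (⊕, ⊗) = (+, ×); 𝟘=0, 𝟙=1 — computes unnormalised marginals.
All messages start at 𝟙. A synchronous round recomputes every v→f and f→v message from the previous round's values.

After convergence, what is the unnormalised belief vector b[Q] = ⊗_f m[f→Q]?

init: all messages = 𝟙 over 3 values
r1 m[φ0→K] = [35, 45, 32]
r1 m[φ0→A] = [35, 29, 48]
r1 m[φ0→Q] = [38, 37, 37]
r1 m[φ1→L] = [21, 11, 18]
r1 m[φ1→Q] = [9, 19, 22]
r1 m[φ2→Q] = [20, 13, 21]
r1 m[φ2→J] = [17, 14, 23]
r1 m[φ3→P] = [11, 6, 12]
r1 m[φ3→J] = [11, 5, 13]
r1 m[φ4→L] = [7, 1, 7]
r1 m[φ5→J] = [2, 8, 7]
r1 m[K→φ0] = [1, 1, 1]
r1 m[L→φ1] = [1, 1, 1]
r1 m[L→φ4] = [1, 1, 1]
r1 m[A→φ0] = [1, 1, 1]
r1 m[Q→φ0] = [1, 1, 1]
r1 m[Q→φ1] = [1, 1, 1]
r1 m[Q→φ2] = [1, 1, 1]
r1 m[P→φ3] = [1, 1, 1]
r1 m[J→φ2] = [1, 1, 1]
r1 m[J→φ3] = [1, 1, 1]
r1 m[J→φ5] = [1, 1, 1]
r2 m[φ0→K] = [35, 45, 32]
r2 m[φ0→A] = [35, 29, 48]
r2 m[φ0→Q] = [38, 37, 37]
r2 m[φ1→L] = [21, 11, 18]
r2 m[φ1→Q] = [9, 19, 22]
r2 m[φ2→Q] = [20, 13, 21]
r2 m[φ2→J] = [17, 14, 23]
r2 m[φ3→P] = [11, 6, 12]
r2 m[φ3→J] = [11, 5, 13]
r2 m[φ4→L] = [7, 1, 7]
r2 m[φ5→J] = [2, 8, 7]
r2 m[K→φ0] = [1, 1, 1]
r2 m[L→φ1] = [7, 1, 7]
r2 m[L→φ4] = [21, 11, 18]
r2 m[A→φ0] = [1, 1, 1]
r2 m[Q→φ0] = [180, 247, 462]
r2 m[Q→φ1] = [760, 481, 777]
r2 m[Q→φ2] = [342, 703, 814]
r2 m[P→φ3] = [1, 1, 1]
r2 m[J→φ2] = [22, 40, 91]
r2 m[J→φ3] = [34, 112, 161]
r2 m[J→φ5] = [187, 70, 299]
r3 m[φ0→K] = [10421, 12919, 9733]
r3 m[φ0→A] = [11200, 8294, 13579]
r3 m[φ0→Q] = [38, 37, 37]
r3 m[φ1→L] = [13602, 7591, 11880]
r3 m[φ1→Q] = [39, 115, 130]
r3 m[φ2→Q] = [1031, 787, 1209]
r3 m[φ2→J] = [9979, 8453, 14641]
r3 m[φ3→P] = [1419, 741, 867]
r3 m[φ3→J] = [11, 5, 13]
r3 m[φ4→L] = [7, 1, 7]
r3 m[φ5→J] = [2, 8, 7]
r3 m[K→φ0] = [1, 1, 1]
r3 m[L→φ1] = [7, 1, 7]
r3 m[L→φ4] = [21, 11, 18]
r3 m[A→φ0] = [1, 1, 1]
r3 m[Q→φ0] = [180, 247, 462]
r3 m[Q→φ1] = [760, 481, 777]
r3 m[Q→φ2] = [342, 703, 814]
r3 m[P→φ3] = [1, 1, 1]
r3 m[J→φ2] = [22, 40, 91]
r3 m[J→φ3] = [34, 112, 161]
r3 m[J→φ5] = [187, 70, 299]
r4 m[φ0→K] = [10421, 12919, 9733]
r4 m[φ0→A] = [11200, 8294, 13579]
r4 m[φ0→Q] = [38, 37, 37]
r4 m[φ1→L] = [13602, 7591, 11880]
r4 m[φ1→Q] = [39, 115, 130]
r4 m[φ2→Q] = [1031, 787, 1209]
r4 m[φ2→J] = [9979, 8453, 14641]
r4 m[φ3→P] = [1419, 741, 867]
r4 m[φ3→J] = [11, 5, 13]
r4 m[φ4→L] = [7, 1, 7]
r4 m[φ5→J] = [2, 8, 7]
r4 m[K→φ0] = [1, 1, 1]
r4 m[L→φ1] = [7, 1, 7]
r4 m[L→φ4] = [13602, 7591, 11880]
r4 m[A→φ0] = [1, 1, 1]
r4 m[Q→φ0] = [40209, 90505, 157170]
r4 m[Q→φ1] = [39178, 29119, 44733]
r4 m[Q→φ2] = [1482, 4255, 4810]
r4 m[P→φ3] = [1, 1, 1]
r4 m[J→φ2] = [22, 40, 91]
r4 m[J→φ3] = [19958, 67624, 102487]
r4 m[J→φ5] = [109769, 42265, 190333]
r5 m[φ0→K] = [3364103, 4100707, 3227107]
r5 m[φ0→A] = [3664690, 2621078, 4406149]
r5 m[φ0→Q] = [38, 37, 37]
r5 m[φ1→L] = [782202, 423001, 684786]
r5 m[φ1→Q] = [39, 115, 130]
r5 m[φ2→Q] = [1031, 787, 1209]
r5 m[φ2→J] = [55699, 46817, 83449]
r5 m[φ3→P] = [892573, 462667, 534749]
r5 m[φ3→J] = [11, 5, 13]
r5 m[φ4→L] = [7, 1, 7]
r5 m[φ5→J] = [2, 8, 7]
r5 m[K→φ0] = [1, 1, 1]
r5 m[L→φ1] = [7, 1, 7]
r5 m[L→φ4] = [13602, 7591, 11880]
r5 m[A→φ0] = [1, 1, 1]
r5 m[Q→φ0] = [40209, 90505, 157170]
r5 m[Q→φ1] = [39178, 29119, 44733]
r5 m[Q→φ2] = [1482, 4255, 4810]
r5 m[P→φ3] = [1, 1, 1]
r5 m[J→φ2] = [22, 40, 91]
r5 m[J→φ3] = [19958, 67624, 102487]
r5 m[J→φ5] = [109769, 42265, 190333]
r6 m[φ0→K] = [3364103, 4100707, 3227107]
r6 m[φ0→A] = [3664690, 2621078, 4406149]
r6 m[φ0→Q] = [38, 37, 37]
r6 m[φ1→L] = [782202, 423001, 684786]
r6 m[φ1→Q] = [39, 115, 130]
r6 m[φ2→Q] = [1031, 787, 1209]
r6 m[φ2→J] = [55699, 46817, 83449]
r6 m[φ3→P] = [892573, 462667, 534749]
r6 m[φ3→J] = [11, 5, 13]
r6 m[φ4→L] = [7, 1, 7]
r6 m[φ5→J] = [2, 8, 7]
r6 m[K→φ0] = [1, 1, 1]
r6 m[L→φ1] = [7, 1, 7]
r6 m[L→φ4] = [782202, 423001, 684786]
r6 m[A→φ0] = [1, 1, 1]
r6 m[Q→φ0] = [40209, 90505, 157170]
r6 m[Q→φ1] = [39178, 29119, 44733]
r6 m[Q→φ2] = [1482, 4255, 4810]
r6 m[P→φ3] = [1, 1, 1]
r6 m[J→φ2] = [22, 40, 91]
r6 m[J→φ3] = [111398, 374536, 584143]
r6 m[J→φ5] = [612689, 234085, 1084837]
r7 m[φ0→K] = [3364103, 4100707, 3227107]
r7 m[φ0→A] = [3664690, 2621078, 4406149]
r7 m[φ0→Q] = [38, 37, 37]
r7 m[φ1→L] = [782202, 423001, 684786]
r7 m[φ1→Q] = [39, 115, 130]
r7 m[φ2→Q] = [1031, 787, 1209]
r7 m[φ2→J] = [55699, 46817, 83449]
r7 m[φ3→P] = [5060869, 2612899, 3018149]
r7 m[φ3→J] = [11, 5, 13]
r7 m[φ4→L] = [7, 1, 7]
r7 m[φ5→J] = [2, 8, 7]
r7 m[K→φ0] = [1, 1, 1]
r7 m[L→φ1] = [7, 1, 7]
r7 m[L→φ4] = [782202, 423001, 684786]
r7 m[A→φ0] = [1, 1, 1]
r7 m[Q→φ0] = [40209, 90505, 157170]
r7 m[Q→φ1] = [39178, 29119, 44733]
r7 m[Q→φ2] = [1482, 4255, 4810]
r7 m[P→φ3] = [1, 1, 1]
r7 m[J→φ2] = [22, 40, 91]
r7 m[J→φ3] = [111398, 374536, 584143]
r7 m[J→φ5] = [612689, 234085, 1084837]
r8 m[φ0→K] = [3364103, 4100707, 3227107]
r8 m[φ0→A] = [3664690, 2621078, 4406149]
r8 m[φ0→Q] = [38, 37, 37]
r8 m[φ1→L] = [782202, 423001, 684786]
r8 m[φ1→Q] = [39, 115, 130]
r8 m[φ2→Q] = [1031, 787, 1209]
r8 m[φ2→J] = [55699, 46817, 83449]
r8 m[φ3→P] = [5060869, 2612899, 3018149]
r8 m[φ3→J] = [11, 5, 13]
r8 m[φ4→L] = [7, 1, 7]
r8 m[φ5→J] = [2, 8, 7]
r8 m[K→φ0] = [1, 1, 1]
r8 m[L→φ1] = [7, 1, 7]
r8 m[L→φ4] = [782202, 423001, 684786]
r8 m[A→φ0] = [1, 1, 1]
r8 m[Q→φ0] = [40209, 90505, 157170]
r8 m[Q→φ1] = [39178, 29119, 44733]
r8 m[Q→φ2] = [1482, 4255, 4810]
r8 m[P→φ3] = [1, 1, 1]
r8 m[J→φ2] = [22, 40, 91]
r8 m[J→φ3] = [111398, 374536, 584143]
r8 m[J→φ5] = [612689, 234085, 1084837]
fixed point reached at round 8
b[Q] = ⊗ incoming = [1527942, 3348685, 5815290]

b[Q] = [1527942, 3348685, 5815290]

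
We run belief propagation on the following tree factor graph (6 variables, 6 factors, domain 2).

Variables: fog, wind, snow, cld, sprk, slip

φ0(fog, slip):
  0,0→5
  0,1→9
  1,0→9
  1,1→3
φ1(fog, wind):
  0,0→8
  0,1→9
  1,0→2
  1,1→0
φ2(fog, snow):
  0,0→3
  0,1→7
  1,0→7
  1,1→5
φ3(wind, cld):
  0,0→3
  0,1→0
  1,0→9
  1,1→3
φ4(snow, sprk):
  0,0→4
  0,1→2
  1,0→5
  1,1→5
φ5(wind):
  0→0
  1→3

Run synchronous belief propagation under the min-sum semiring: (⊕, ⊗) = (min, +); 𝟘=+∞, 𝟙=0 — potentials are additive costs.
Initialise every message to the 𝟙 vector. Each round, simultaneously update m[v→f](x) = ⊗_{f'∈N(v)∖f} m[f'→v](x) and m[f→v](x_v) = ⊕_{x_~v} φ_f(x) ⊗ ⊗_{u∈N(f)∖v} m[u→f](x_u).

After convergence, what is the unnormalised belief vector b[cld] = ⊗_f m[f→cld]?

b[cld] = [17, 14]

init: all messages = 𝟙 over 2 values
r1 m[φ0→fog] = [5, 3]
r1 m[φ0→slip] = [5, 3]
r1 m[φ1→fog] = [8, 0]
r1 m[φ1→wind] = [2, 0]
r1 m[φ2→fog] = [3, 5]
r1 m[φ2→snow] = [3, 5]
r1 m[φ3→wind] = [0, 3]
r1 m[φ3→cld] = [3, 0]
r1 m[φ4→snow] = [2, 5]
r1 m[φ4→sprk] = [4, 2]
r1 m[φ5→wind] = [0, 3]
r1 m[fog→φ0] = [0, 0]
r1 m[fog→φ1] = [0, 0]
r1 m[fog→φ2] = [0, 0]
r1 m[wind→φ1] = [0, 0]
r1 m[wind→φ3] = [0, 0]
r1 m[wind→φ5] = [0, 0]
r1 m[snow→φ2] = [0, 0]
r1 m[snow→φ4] = [0, 0]
r1 m[cld→φ3] = [0, 0]
r1 m[sprk→φ4] = [0, 0]
r1 m[slip→φ0] = [0, 0]
r2 m[φ0→fog] = [5, 3]
r2 m[φ0→slip] = [5, 3]
r2 m[φ1→fog] = [8, 0]
r2 m[φ1→wind] = [2, 0]
r2 m[φ2→fog] = [3, 5]
r2 m[φ2→snow] = [3, 5]
r2 m[φ3→wind] = [0, 3]
r2 m[φ3→cld] = [3, 0]
r2 m[φ4→snow] = [2, 5]
r2 m[φ4→sprk] = [4, 2]
r2 m[φ5→wind] = [0, 3]
r2 m[fog→φ0] = [11, 5]
r2 m[fog→φ1] = [8, 8]
r2 m[fog→φ2] = [13, 3]
r2 m[wind→φ1] = [0, 6]
r2 m[wind→φ3] = [2, 3]
r2 m[wind→φ5] = [2, 3]
r2 m[snow→φ2] = [2, 5]
r2 m[snow→φ4] = [3, 5]
r2 m[cld→φ3] = [0, 0]
r2 m[sprk→φ4] = [0, 0]
r2 m[slip→φ0] = [0, 0]
r3 m[φ0→fog] = [5, 3]
r3 m[φ0→slip] = [14, 8]
r3 m[φ1→fog] = [8, 2]
r3 m[φ1→wind] = [10, 8]
r3 m[φ2→fog] = [5, 9]
r3 m[φ2→snow] = [10, 8]
r3 m[φ3→wind] = [0, 3]
r3 m[φ3→cld] = [5, 2]
r3 m[φ4→snow] = [2, 5]
r3 m[φ4→sprk] = [7, 5]
r3 m[φ5→wind] = [0, 3]
r3 m[fog→φ0] = [11, 5]
r3 m[fog→φ1] = [8, 8]
r3 m[fog→φ2] = [13, 3]
r3 m[wind→φ1] = [0, 6]
r3 m[wind→φ3] = [2, 3]
r3 m[wind→φ5] = [2, 3]
r3 m[snow→φ2] = [2, 5]
r3 m[snow→φ4] = [3, 5]
r3 m[cld→φ3] = [0, 0]
r3 m[sprk→φ4] = [0, 0]
r3 m[slip→φ0] = [0, 0]
r4 m[φ0→fog] = [5, 3]
r4 m[φ0→slip] = [14, 8]
r4 m[φ1→fog] = [8, 2]
r4 m[φ1→wind] = [10, 8]
r4 m[φ2→fog] = [5, 9]
r4 m[φ2→snow] = [10, 8]
r4 m[φ3→wind] = [0, 3]
r4 m[φ3→cld] = [5, 2]
r4 m[φ4→snow] = [2, 5]
r4 m[φ4→sprk] = [7, 5]
r4 m[φ5→wind] = [0, 3]
r4 m[fog→φ0] = [13, 11]
r4 m[fog→φ1] = [10, 12]
r4 m[fog→φ2] = [13, 5]
r4 m[wind→φ1] = [0, 6]
r4 m[wind→φ3] = [10, 11]
r4 m[wind→φ5] = [10, 11]
r4 m[snow→φ2] = [2, 5]
r4 m[snow→φ4] = [10, 8]
r4 m[cld→φ3] = [0, 0]
r4 m[sprk→φ4] = [0, 0]
r4 m[slip→φ0] = [0, 0]
r5 m[φ0→fog] = [5, 3]
r5 m[φ0→slip] = [18, 14]
r5 m[φ1→fog] = [8, 2]
r5 m[φ1→wind] = [14, 12]
r5 m[φ2→fog] = [5, 9]
r5 m[φ2→snow] = [12, 10]
r5 m[φ3→wind] = [0, 3]
r5 m[φ3→cld] = [13, 10]
r5 m[φ4→snow] = [2, 5]
r5 m[φ4→sprk] = [13, 12]
r5 m[φ5→wind] = [0, 3]
r5 m[fog→φ0] = [13, 11]
r5 m[fog→φ1] = [10, 12]
r5 m[fog→φ2] = [13, 5]
r5 m[wind→φ1] = [0, 6]
r5 m[wind→φ3] = [10, 11]
r5 m[wind→φ5] = [10, 11]
r5 m[snow→φ2] = [2, 5]
r5 m[snow→φ4] = [10, 8]
r5 m[cld→φ3] = [0, 0]
r5 m[sprk→φ4] = [0, 0]
r5 m[slip→φ0] = [0, 0]
r6 m[φ0→fog] = [5, 3]
r6 m[φ0→slip] = [18, 14]
r6 m[φ1→fog] = [8, 2]
r6 m[φ1→wind] = [14, 12]
r6 m[φ2→fog] = [5, 9]
r6 m[φ2→snow] = [12, 10]
r6 m[φ3→wind] = [0, 3]
r6 m[φ3→cld] = [13, 10]
r6 m[φ4→snow] = [2, 5]
r6 m[φ4→sprk] = [13, 12]
r6 m[φ5→wind] = [0, 3]
r6 m[fog→φ0] = [13, 11]
r6 m[fog→φ1] = [10, 12]
r6 m[fog→φ2] = [13, 5]
r6 m[wind→φ1] = [0, 6]
r6 m[wind→φ3] = [14, 15]
r6 m[wind→φ5] = [14, 15]
r6 m[snow→φ2] = [2, 5]
r6 m[snow→φ4] = [12, 10]
r6 m[cld→φ3] = [0, 0]
r6 m[sprk→φ4] = [0, 0]
r6 m[slip→φ0] = [0, 0]
r7 m[φ0→fog] = [5, 3]
r7 m[φ0→slip] = [18, 14]
r7 m[φ1→fog] = [8, 2]
r7 m[φ1→wind] = [14, 12]
r7 m[φ2→fog] = [5, 9]
r7 m[φ2→snow] = [12, 10]
r7 m[φ3→wind] = [0, 3]
r7 m[φ3→cld] = [17, 14]
r7 m[φ4→snow] = [2, 5]
r7 m[φ4→sprk] = [15, 14]
r7 m[φ5→wind] = [0, 3]
r7 m[fog→φ0] = [13, 11]
r7 m[fog→φ1] = [10, 12]
r7 m[fog→φ2] = [13, 5]
r7 m[wind→φ1] = [0, 6]
r7 m[wind→φ3] = [14, 15]
r7 m[wind→φ5] = [14, 15]
r7 m[snow→φ2] = [2, 5]
r7 m[snow→φ4] = [12, 10]
r7 m[cld→φ3] = [0, 0]
r7 m[sprk→φ4] = [0, 0]
r7 m[slip→φ0] = [0, 0]
r8 m[φ0→fog] = [5, 3]
r8 m[φ0→slip] = [18, 14]
r8 m[φ1→fog] = [8, 2]
r8 m[φ1→wind] = [14, 12]
r8 m[φ2→fog] = [5, 9]
r8 m[φ2→snow] = [12, 10]
r8 m[φ3→wind] = [0, 3]
r8 m[φ3→cld] = [17, 14]
r8 m[φ4→snow] = [2, 5]
r8 m[φ4→sprk] = [15, 14]
r8 m[φ5→wind] = [0, 3]
r8 m[fog→φ0] = [13, 11]
r8 m[fog→φ1] = [10, 12]
r8 m[fog→φ2] = [13, 5]
r8 m[wind→φ1] = [0, 6]
r8 m[wind→φ3] = [14, 15]
r8 m[wind→φ5] = [14, 15]
r8 m[snow→φ2] = [2, 5]
r8 m[snow→φ4] = [12, 10]
r8 m[cld→φ3] = [0, 0]
r8 m[sprk→φ4] = [0, 0]
r8 m[slip→φ0] = [0, 0]
fixed point reached at round 8
b[cld] = ⊗ incoming = [17, 14]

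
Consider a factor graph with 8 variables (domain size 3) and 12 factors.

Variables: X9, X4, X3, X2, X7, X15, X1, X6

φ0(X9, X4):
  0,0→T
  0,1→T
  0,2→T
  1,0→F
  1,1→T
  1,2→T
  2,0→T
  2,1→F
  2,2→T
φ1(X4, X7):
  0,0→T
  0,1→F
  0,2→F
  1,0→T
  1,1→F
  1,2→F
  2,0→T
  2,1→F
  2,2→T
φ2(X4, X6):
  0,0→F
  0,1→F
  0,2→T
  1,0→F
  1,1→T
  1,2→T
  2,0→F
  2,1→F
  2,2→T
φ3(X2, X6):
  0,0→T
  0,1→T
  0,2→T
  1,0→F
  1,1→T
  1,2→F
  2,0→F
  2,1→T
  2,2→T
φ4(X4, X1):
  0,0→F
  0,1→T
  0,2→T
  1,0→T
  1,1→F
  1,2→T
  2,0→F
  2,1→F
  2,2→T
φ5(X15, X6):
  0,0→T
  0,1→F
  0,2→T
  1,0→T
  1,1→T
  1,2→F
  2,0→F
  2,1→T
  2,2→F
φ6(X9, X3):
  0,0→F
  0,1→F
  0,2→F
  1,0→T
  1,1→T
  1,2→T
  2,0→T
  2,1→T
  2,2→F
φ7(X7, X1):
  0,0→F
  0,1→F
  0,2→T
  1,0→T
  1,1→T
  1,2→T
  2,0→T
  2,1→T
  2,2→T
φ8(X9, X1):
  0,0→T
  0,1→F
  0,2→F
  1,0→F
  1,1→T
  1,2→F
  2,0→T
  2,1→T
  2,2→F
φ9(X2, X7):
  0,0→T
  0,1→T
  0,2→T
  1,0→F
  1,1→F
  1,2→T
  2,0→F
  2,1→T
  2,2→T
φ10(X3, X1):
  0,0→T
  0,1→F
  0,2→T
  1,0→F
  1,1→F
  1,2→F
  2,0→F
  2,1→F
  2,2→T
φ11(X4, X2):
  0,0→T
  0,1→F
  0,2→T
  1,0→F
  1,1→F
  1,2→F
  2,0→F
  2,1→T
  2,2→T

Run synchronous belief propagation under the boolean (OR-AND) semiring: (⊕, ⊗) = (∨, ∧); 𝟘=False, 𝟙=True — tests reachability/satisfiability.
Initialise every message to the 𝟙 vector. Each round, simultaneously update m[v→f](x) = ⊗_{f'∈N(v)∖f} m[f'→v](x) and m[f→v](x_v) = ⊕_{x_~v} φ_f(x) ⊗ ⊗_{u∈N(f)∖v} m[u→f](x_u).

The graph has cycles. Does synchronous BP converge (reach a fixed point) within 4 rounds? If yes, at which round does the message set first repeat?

NOT CONVERGED within 4 rounds

init: all messages = 𝟙 over 3 values
r1 m[φ0→X9] = [T, T, T]
r1 m[φ0→X4] = [T, T, T]
r1 m[φ1→X4] = [T, T, T]
r1 m[φ1→X7] = [T, F, T]
r1 m[φ2→X4] = [T, T, T]
r1 m[φ2→X6] = [F, T, T]
r1 m[φ3→X2] = [T, T, T]
r1 m[φ3→X6] = [T, T, T]
r1 m[φ4→X4] = [T, T, T]
r1 m[φ4→X1] = [T, T, T]
r1 m[φ5→X15] = [T, T, T]
r1 m[φ5→X6] = [T, T, T]
r1 m[φ6→X9] = [F, T, T]
r1 m[φ6→X3] = [T, T, T]
r1 m[φ7→X7] = [T, T, T]
r1 m[φ7→X1] = [T, T, T]
r1 m[φ8→X9] = [T, T, T]
r1 m[φ8→X1] = [T, T, F]
r1 m[φ9→X2] = [T, T, T]
r1 m[φ9→X7] = [T, T, T]
r1 m[φ10→X3] = [T, F, T]
r1 m[φ10→X1] = [T, F, T]
r1 m[φ11→X4] = [T, F, T]
r1 m[φ11→X2] = [T, T, T]
r1 m[X9→φ0] = [T, T, T]
r1 m[X9→φ6] = [T, T, T]
r1 m[X9→φ8] = [T, T, T]
r1 m[X4→φ0] = [T, T, T]
r1 m[X4→φ1] = [T, T, T]
r1 m[X4→φ2] = [T, T, T]
r1 m[X4→φ4] = [T, T, T]
r1 m[X4→φ11] = [T, T, T]
r1 m[X3→φ6] = [T, T, T]
r1 m[X3→φ10] = [T, T, T]
r1 m[X2→φ3] = [T, T, T]
r1 m[X2→φ9] = [T, T, T]
r1 m[X2→φ11] = [T, T, T]
r1 m[X7→φ1] = [T, T, T]
r1 m[X7→φ7] = [T, T, T]
r1 m[X7→φ9] = [T, T, T]
r1 m[X15→φ5] = [T, T, T]
r1 m[X1→φ4] = [T, T, T]
r1 m[X1→φ7] = [T, T, T]
r1 m[X1→φ8] = [T, T, T]
r1 m[X1→φ10] = [T, T, T]
r1 m[X6→φ2] = [T, T, T]
r1 m[X6→φ3] = [T, T, T]
r1 m[X6→φ5] = [T, T, T]
r2 m[φ0→X9] = [T, T, T]
r2 m[φ0→X4] = [T, T, T]
r2 m[φ1→X4] = [T, T, T]
r2 m[φ1→X7] = [T, F, T]
r2 m[φ2→X4] = [T, T, T]
r2 m[φ2→X6] = [F, T, T]
r2 m[φ3→X2] = [T, T, T]
r2 m[φ3→X6] = [T, T, T]
r2 m[φ4→X4] = [T, T, T]
r2 m[φ4→X1] = [T, T, T]
r2 m[φ5→X15] = [T, T, T]
r2 m[φ5→X6] = [T, T, T]
r2 m[φ6→X9] = [F, T, T]
r2 m[φ6→X3] = [T, T, T]
r2 m[φ7→X7] = [T, T, T]
r2 m[φ7→X1] = [T, T, T]
r2 m[φ8→X9] = [T, T, T]
r2 m[φ8→X1] = [T, T, F]
r2 m[φ9→X2] = [T, T, T]
r2 m[φ9→X7] = [T, T, T]
r2 m[φ10→X3] = [T, F, T]
r2 m[φ10→X1] = [T, F, T]
r2 m[φ11→X4] = [T, F, T]
r2 m[φ11→X2] = [T, T, T]
r2 m[X9→φ0] = [F, T, T]
r2 m[X9→φ6] = [T, T, T]
r2 m[X9→φ8] = [F, T, T]
r2 m[X4→φ0] = [T, F, T]
r2 m[X4→φ1] = [T, F, T]
r2 m[X4→φ2] = [T, F, T]
r2 m[X4→φ4] = [T, F, T]
r2 m[X4→φ11] = [T, T, T]
r2 m[X3→φ6] = [T, F, T]
r2 m[X3→φ10] = [T, T, T]
r2 m[X2→φ3] = [T, T, T]
r2 m[X2→φ9] = [T, T, T]
r2 m[X2→φ11] = [T, T, T]
r2 m[X7→φ1] = [T, T, T]
r2 m[X7→φ7] = [T, F, T]
r2 m[X7→φ9] = [T, F, T]
r2 m[X15→φ5] = [T, T, T]
r2 m[X1→φ4] = [T, F, F]
r2 m[X1→φ7] = [T, F, F]
r2 m[X1→φ8] = [T, F, T]
r2 m[X1→φ10] = [T, T, F]
r2 m[X6→φ2] = [T, T, T]
r2 m[X6→φ3] = [F, T, T]
r2 m[X6→φ5] = [F, T, T]
r3 m[φ0→X9] = [T, T, T]
r3 m[φ0→X4] = [T, T, T]
r3 m[φ1→X4] = [T, T, T]
r3 m[φ1→X7] = [T, F, T]
r3 m[φ2→X4] = [T, T, T]
r3 m[φ2→X6] = [F, F, T]
r3 m[φ3→X2] = [T, T, T]
r3 m[φ3→X6] = [T, T, T]
r3 m[φ4→X4] = [F, T, F]
r3 m[φ4→X1] = [F, T, T]
r3 m[φ5→X15] = [T, T, T]
r3 m[φ5→X6] = [T, T, T]
r3 m[φ6→X9] = [F, T, T]
r3 m[φ6→X3] = [T, T, T]
r3 m[φ7→X7] = [F, T, T]
r3 m[φ7→X1] = [T, T, T]
r3 m[φ8→X9] = [T, F, T]
r3 m[φ8→X1] = [T, T, F]
r3 m[φ9→X2] = [T, T, T]
r3 m[φ9→X7] = [T, T, T]
r3 m[φ10→X3] = [T, F, F]
r3 m[φ10→X1] = [T, F, T]
r3 m[φ11→X4] = [T, F, T]
r3 m[φ11→X2] = [T, T, T]
r3 m[X9→φ0] = [F, T, T]
r3 m[X9→φ6] = [T, T, T]
r3 m[X9→φ8] = [F, T, T]
r3 m[X4→φ0] = [T, F, T]
r3 m[X4→φ1] = [T, F, T]
r3 m[X4→φ2] = [T, F, T]
r3 m[X4→φ4] = [T, F, T]
r3 m[X4→φ11] = [T, T, T]
r3 m[X3→φ6] = [T, F, T]
r3 m[X3→φ10] = [T, T, T]
r3 m[X2→φ3] = [T, T, T]
r3 m[X2→φ9] = [T, T, T]
r3 m[X2→φ11] = [T, T, T]
r3 m[X7→φ1] = [T, T, T]
r3 m[X7→φ7] = [T, F, T]
r3 m[X7→φ9] = [T, F, T]
r3 m[X15→φ5] = [T, T, T]
r3 m[X1→φ4] = [T, F, F]
r3 m[X1→φ7] = [T, F, F]
r3 m[X1→φ8] = [T, F, T]
r3 m[X1→φ10] = [T, T, F]
r3 m[X6→φ2] = [T, T, T]
r3 m[X6→φ3] = [F, T, T]
r3 m[X6→φ5] = [F, T, T]
r4 m[φ0→X9] = [T, T, T]
r4 m[φ0→X4] = [T, T, T]
r4 m[φ1→X4] = [T, T, T]
r4 m[φ1→X7] = [T, F, T]
r4 m[φ2→X4] = [T, T, T]
r4 m[φ2→X6] = [F, F, T]
r4 m[φ3→X2] = [T, T, T]
r4 m[φ3→X6] = [T, T, T]
r4 m[φ4→X4] = [F, T, F]
r4 m[φ4→X1] = [F, T, T]
r4 m[φ5→X15] = [T, T, T]
r4 m[φ5→X6] = [T, T, T]
r4 m[φ6→X9] = [F, T, T]
r4 m[φ6→X3] = [T, T, T]
r4 m[φ7→X7] = [F, T, T]
r4 m[φ7→X1] = [T, T, T]
r4 m[φ8→X9] = [T, F, T]
r4 m[φ8→X1] = [T, T, F]
r4 m[φ9→X2] = [T, T, T]
r4 m[φ9→X7] = [T, T, T]
r4 m[φ10→X3] = [T, F, F]
r4 m[φ10→X1] = [T, F, T]
r4 m[φ11→X4] = [T, F, T]
r4 m[φ11→X2] = [T, T, T]
r4 m[X9→φ0] = [F, F, T]
r4 m[X9→φ6] = [T, F, T]
r4 m[X9→φ8] = [F, T, T]
r4 m[X4→φ0] = [F, F, F]
r4 m[X4→φ1] = [F, F, F]
r4 m[X4→φ2] = [F, F, F]
r4 m[X4→φ4] = [T, F, T]
r4 m[X4→φ11] = [F, T, F]
r4 m[X3→φ6] = [T, F, F]
r4 m[X3→φ10] = [T, T, T]
r4 m[X2→φ3] = [T, T, T]
r4 m[X2→φ9] = [T, T, T]
r4 m[X2→φ11] = [T, T, T]
r4 m[X7→φ1] = [F, T, T]
r4 m[X7→φ7] = [T, F, T]
r4 m[X7→φ9] = [F, F, T]
r4 m[X15→φ5] = [T, T, T]
r4 m[X1→φ4] = [T, F, F]
r4 m[X1→φ7] = [F, F, F]
r4 m[X1→φ8] = [F, F, T]
r4 m[X1→φ10] = [F, T, F]
r4 m[X6→φ2] = [T, T, T]
r4 m[X6→φ3] = [F, F, T]
r4 m[X6→φ5] = [F, F, T]
no fixed point within 4 rounds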